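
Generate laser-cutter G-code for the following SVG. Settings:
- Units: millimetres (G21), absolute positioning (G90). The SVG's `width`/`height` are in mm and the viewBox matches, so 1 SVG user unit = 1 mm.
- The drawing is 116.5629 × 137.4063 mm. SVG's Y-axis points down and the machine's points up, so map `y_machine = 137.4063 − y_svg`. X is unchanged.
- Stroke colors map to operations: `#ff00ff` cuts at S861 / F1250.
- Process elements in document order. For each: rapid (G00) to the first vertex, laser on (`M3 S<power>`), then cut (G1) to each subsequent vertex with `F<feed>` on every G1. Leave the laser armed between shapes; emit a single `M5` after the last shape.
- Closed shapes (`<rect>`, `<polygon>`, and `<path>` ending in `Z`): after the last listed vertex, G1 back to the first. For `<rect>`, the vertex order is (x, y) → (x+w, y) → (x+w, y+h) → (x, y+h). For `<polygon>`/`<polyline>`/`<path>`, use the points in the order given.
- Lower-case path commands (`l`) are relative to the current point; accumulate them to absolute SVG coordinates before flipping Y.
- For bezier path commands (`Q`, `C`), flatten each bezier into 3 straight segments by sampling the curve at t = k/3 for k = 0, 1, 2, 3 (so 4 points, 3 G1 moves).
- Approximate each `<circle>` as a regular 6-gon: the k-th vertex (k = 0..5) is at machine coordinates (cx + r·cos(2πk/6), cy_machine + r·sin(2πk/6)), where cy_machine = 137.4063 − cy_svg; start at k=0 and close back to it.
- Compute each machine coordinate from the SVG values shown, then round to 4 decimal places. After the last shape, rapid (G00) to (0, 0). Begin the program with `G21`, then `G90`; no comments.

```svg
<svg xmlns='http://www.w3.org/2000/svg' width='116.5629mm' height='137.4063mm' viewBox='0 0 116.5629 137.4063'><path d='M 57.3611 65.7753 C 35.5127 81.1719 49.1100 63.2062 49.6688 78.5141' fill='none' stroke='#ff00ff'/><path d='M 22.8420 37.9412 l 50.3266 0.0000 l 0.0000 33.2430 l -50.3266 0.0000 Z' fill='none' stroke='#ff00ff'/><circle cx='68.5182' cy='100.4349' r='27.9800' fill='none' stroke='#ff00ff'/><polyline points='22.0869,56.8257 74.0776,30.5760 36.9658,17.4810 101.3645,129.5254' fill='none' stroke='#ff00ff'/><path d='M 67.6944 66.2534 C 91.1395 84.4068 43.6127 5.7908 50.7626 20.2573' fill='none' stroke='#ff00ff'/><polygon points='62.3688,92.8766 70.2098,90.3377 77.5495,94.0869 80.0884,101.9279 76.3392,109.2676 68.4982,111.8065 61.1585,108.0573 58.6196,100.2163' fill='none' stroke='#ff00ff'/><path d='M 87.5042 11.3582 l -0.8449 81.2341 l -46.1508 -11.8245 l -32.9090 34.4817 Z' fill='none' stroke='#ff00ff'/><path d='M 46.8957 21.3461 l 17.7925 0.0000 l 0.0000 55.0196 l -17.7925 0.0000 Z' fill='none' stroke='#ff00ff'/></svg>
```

Since the viewBox matches the mm dimensions, user units are millimetres directly. The only transform is the Y-flip y_m = 137.4063 − y_svg.

Shape 1 is a cubic bezier drawn with `<path>`. Its stroke #ff00ff means cut at S861, F1250. After flipping Y the toolpath is (57.3611,71.6310) → (45.5322,64.8872) → (46.5595,65.5769) → (49.6688,58.8922).

Shape 2 is a rectangle drawn with `<path>`. Its stroke #ff00ff means cut at S861, F1250. After flipping Y the toolpath is (22.8420,99.4651) → (73.1686,99.4651) → (73.1686,66.2221) → (22.8420,66.2221) → (22.8420,99.4651), returning to the start.

Shape 3 is a circle drawn with `<circle>`. Its stroke #ff00ff means cut at S861, F1250. After flipping Y the toolpath is (96.4982,36.9714) → (82.5082,61.2028) → (54.5282,61.2028) → (40.5382,36.9714) → (54.5282,12.7400) → (82.5082,12.7400) → (96.4982,36.9714), returning to the start.

Shape 4 is a open polyline drawn with `<polyline>`. Its stroke #ff00ff means cut at S861, F1250. After flipping Y the toolpath is (22.0869,80.5806) → (74.0776,106.8303) → (36.9658,119.9253) → (101.3645,7.8809).

Shape 5 is a cubic bezier drawn with `<path>`. Its stroke #ff00ff means cut at S861, F1250. After flipping Y the toolpath is (67.6944,71.1529) → (72.1359,78.2244) → (57.1846,107.6196) → (50.7626,117.1490).

Shape 6 is a regular polygon drawn with `<polygon>`. Its stroke #ff00ff means cut at S861, F1250. After flipping Y the toolpath is (62.3688,44.5297) → (70.2098,47.0686) → (77.5495,43.3194) → (80.0884,35.4784) → (76.3392,28.1387) → (68.4982,25.5998) → (61.1585,29.3490) → (58.6196,37.1900) → (62.3688,44.5297), returning to the start.

Shape 7 is a closed polygon drawn with `<path>`. Its stroke #ff00ff means cut at S861, F1250. After flipping Y the toolpath is (87.5042,126.0481) → (86.6593,44.8140) → (40.5085,56.6385) → (7.5995,22.1568) → (87.5042,126.0481), returning to the start.

Shape 8 is a rectangle drawn with `<path>`. Its stroke #ff00ff means cut at S861, F1250. After flipping Y the toolpath is (46.8957,116.0602) → (64.6882,116.0602) → (64.6882,61.0406) → (46.8957,61.0406) → (46.8957,116.0602), returning to the start.

G21
G90
G00 X57.3611 Y71.6310
M3 S861
G1 X45.5322 Y64.8872 F1250
G1 X46.5595 Y65.5769 F1250
G1 X49.6688 Y58.8922 F1250
G00 X22.8420 Y99.4651
M3 S861
G1 X73.1686 Y99.4651 F1250
G1 X73.1686 Y66.2221 F1250
G1 X22.8420 Y66.2221 F1250
G1 X22.8420 Y99.4651 F1250
G00 X96.4982 Y36.9714
M3 S861
G1 X82.5082 Y61.2028 F1250
G1 X54.5282 Y61.2028 F1250
G1 X40.5382 Y36.9714 F1250
G1 X54.5282 Y12.7400 F1250
G1 X82.5082 Y12.7400 F1250
G1 X96.4982 Y36.9714 F1250
G00 X22.0869 Y80.5806
M3 S861
G1 X74.0776 Y106.8303 F1250
G1 X36.9658 Y119.9253 F1250
G1 X101.3645 Y7.8809 F1250
G00 X67.6944 Y71.1529
M3 S861
G1 X72.1359 Y78.2244 F1250
G1 X57.1846 Y107.6196 F1250
G1 X50.7626 Y117.1490 F1250
G00 X62.3688 Y44.5297
M3 S861
G1 X70.2098 Y47.0686 F1250
G1 X77.5495 Y43.3194 F1250
G1 X80.0884 Y35.4784 F1250
G1 X76.3392 Y28.1387 F1250
G1 X68.4982 Y25.5998 F1250
G1 X61.1585 Y29.3490 F1250
G1 X58.6196 Y37.1900 F1250
G1 X62.3688 Y44.5297 F1250
G00 X87.5042 Y126.0481
M3 S861
G1 X86.6593 Y44.8140 F1250
G1 X40.5085 Y56.6385 F1250
G1 X7.5995 Y22.1568 F1250
G1 X87.5042 Y126.0481 F1250
G00 X46.8957 Y116.0602
M3 S861
G1 X64.6882 Y116.0602 F1250
G1 X64.6882 Y61.0406 F1250
G1 X46.8957 Y61.0406 F1250
G1 X46.8957 Y116.0602 F1250
M5
G00 X0.0000 Y0.0000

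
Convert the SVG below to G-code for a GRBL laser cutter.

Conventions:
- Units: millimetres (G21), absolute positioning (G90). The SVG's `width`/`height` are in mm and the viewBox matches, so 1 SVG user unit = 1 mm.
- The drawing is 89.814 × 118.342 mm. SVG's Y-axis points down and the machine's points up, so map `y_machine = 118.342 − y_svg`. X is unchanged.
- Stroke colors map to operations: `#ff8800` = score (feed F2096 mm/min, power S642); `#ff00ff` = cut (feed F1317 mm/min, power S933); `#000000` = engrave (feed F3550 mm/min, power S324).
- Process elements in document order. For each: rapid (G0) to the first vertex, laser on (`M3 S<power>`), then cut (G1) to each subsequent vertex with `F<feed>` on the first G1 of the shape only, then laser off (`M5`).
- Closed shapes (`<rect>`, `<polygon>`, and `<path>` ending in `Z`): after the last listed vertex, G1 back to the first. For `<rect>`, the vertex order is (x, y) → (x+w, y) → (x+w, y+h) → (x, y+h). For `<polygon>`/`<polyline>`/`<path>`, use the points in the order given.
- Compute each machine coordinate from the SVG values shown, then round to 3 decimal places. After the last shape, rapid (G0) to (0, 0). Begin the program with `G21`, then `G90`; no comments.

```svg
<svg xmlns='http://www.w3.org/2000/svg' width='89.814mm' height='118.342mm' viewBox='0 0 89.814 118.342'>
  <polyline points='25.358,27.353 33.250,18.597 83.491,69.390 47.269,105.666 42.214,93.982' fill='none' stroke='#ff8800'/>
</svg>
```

G21
G90
G0 X25.358 Y90.989
M3 S642
G1 X33.250 Y99.745 F2096
G1 X83.491 Y48.952
G1 X47.269 Y12.676
G1 X42.214 Y24.360
M5
G0 X0.000 Y0.000

1 u = 1 mm; y_m = 118.342 − y.

[1] `<polyline>` open polyline, #ff8800→score S642 F2096: (25.358,90.989) → (33.250,99.745) → (83.491,48.952) → (47.269,12.676) → (42.214,24.360)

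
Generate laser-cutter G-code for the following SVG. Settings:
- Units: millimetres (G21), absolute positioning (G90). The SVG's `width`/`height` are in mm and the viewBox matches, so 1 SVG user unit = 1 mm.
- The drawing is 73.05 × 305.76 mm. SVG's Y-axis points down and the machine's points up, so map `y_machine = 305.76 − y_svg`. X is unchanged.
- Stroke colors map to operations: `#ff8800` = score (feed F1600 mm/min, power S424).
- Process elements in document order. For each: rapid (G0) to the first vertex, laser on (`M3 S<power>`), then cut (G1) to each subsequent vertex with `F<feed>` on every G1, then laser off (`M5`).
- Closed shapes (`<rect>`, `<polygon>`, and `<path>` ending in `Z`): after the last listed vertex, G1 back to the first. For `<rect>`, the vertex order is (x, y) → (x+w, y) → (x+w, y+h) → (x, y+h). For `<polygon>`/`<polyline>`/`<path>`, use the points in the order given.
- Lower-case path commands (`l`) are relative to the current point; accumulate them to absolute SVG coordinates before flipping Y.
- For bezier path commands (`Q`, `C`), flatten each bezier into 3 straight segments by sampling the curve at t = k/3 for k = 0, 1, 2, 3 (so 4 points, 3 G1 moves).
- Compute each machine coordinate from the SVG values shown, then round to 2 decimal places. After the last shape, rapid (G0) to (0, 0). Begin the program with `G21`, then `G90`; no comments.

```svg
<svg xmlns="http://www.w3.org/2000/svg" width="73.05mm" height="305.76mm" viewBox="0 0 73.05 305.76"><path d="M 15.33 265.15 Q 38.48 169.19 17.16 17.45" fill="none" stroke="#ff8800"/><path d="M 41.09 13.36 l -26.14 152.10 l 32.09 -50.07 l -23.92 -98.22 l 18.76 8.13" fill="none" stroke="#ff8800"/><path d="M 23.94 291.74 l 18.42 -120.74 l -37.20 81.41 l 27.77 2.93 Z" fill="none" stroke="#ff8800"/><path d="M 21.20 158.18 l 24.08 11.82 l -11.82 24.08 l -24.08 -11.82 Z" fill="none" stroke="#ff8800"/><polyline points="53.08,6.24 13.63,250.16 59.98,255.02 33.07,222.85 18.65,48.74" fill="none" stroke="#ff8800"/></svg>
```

G21
G90
G0 X15.33 Y40.61
M3 S424
G1 X25.82 Y110.78 F1600
G1 X26.43 Y193.35 F1600
G1 X17.16 Y288.31 F1600
M5
G0 X41.09 Y292.40
M3 S424
G1 X14.95 Y140.30 F1600
G1 X47.04 Y190.37 F1600
G1 X23.12 Y288.59 F1600
G1 X41.88 Y280.46 F1600
M5
G0 X23.94 Y14.02
M3 S424
G1 X42.36 Y134.76 F1600
G1 X5.16 Y53.35 F1600
G1 X32.93 Y50.42 F1600
G1 X23.94 Y14.02 F1600
M5
G0 X21.20 Y147.58
M3 S424
G1 X45.28 Y135.76 F1600
G1 X33.46 Y111.68 F1600
G1 X9.38 Y123.50 F1600
G1 X21.20 Y147.58 F1600
M5
G0 X53.08 Y299.52
M3 S424
G1 X13.63 Y55.60 F1600
G1 X59.98 Y50.74 F1600
G1 X33.07 Y82.91 F1600
G1 X18.65 Y257.02 F1600
M5
G0 X0.00 Y0.00

1 u = 1 mm; y_m = 305.76 − y.

[1] `<path>` quadratic bezier, #ff8800→score S424 F1600: (15.33,40.61) → (25.82,110.78) → (26.43,193.35) → (17.16,288.31)

[2] `<path>` open polyline, #ff8800→score S424 F1600: (41.09,292.40) → (14.95,140.30) → (47.04,190.37) → (23.12,288.59) → (41.88,280.46)

[3] `<path>` closed polygon, #ff8800→score S424 F1600: (23.94,14.02) → (42.36,134.76) → (5.16,53.35) → (32.93,50.42) → (23.94,14.02) (closed)

[4] `<path>` regular polygon, #ff8800→score S424 F1600: (21.20,147.58) → (45.28,135.76) → (33.46,111.68) → (9.38,123.50) → (21.20,147.58) (closed)

[5] `<polyline>` open polyline, #ff8800→score S424 F1600: (53.08,299.52) → (13.63,55.60) → (59.98,50.74) → (33.07,82.91) → (18.65,257.02)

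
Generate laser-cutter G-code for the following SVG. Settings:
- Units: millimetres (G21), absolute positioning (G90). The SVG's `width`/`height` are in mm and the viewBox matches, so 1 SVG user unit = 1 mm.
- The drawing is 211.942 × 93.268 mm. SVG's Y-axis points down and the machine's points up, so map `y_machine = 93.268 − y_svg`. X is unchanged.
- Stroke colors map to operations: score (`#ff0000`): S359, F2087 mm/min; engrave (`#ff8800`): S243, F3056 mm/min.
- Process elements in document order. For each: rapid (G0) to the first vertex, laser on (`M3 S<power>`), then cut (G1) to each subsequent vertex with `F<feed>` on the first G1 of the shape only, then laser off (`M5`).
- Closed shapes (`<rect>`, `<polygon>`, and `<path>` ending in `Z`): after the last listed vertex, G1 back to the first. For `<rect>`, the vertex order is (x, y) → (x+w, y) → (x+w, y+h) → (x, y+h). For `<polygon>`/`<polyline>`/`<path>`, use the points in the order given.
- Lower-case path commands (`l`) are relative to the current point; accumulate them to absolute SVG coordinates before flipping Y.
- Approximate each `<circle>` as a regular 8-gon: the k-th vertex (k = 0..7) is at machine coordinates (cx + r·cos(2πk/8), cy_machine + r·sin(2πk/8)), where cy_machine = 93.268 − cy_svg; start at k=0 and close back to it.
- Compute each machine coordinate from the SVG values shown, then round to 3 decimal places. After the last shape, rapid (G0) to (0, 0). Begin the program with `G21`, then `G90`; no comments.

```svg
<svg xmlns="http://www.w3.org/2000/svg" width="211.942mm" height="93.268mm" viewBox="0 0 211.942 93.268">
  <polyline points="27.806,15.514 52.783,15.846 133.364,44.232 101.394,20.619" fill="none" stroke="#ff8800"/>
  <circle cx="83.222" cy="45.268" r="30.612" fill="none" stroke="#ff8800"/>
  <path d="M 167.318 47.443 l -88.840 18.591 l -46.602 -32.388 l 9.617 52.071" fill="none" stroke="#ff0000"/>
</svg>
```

1 u = 1 mm; y_m = 93.268 − y.

[1] `<polyline>` open polyline, #ff8800→engrave S243 F3056: (27.806,77.754) → (52.783,77.422) → (133.364,49.036) → (101.394,72.649)

[2] `<circle>` circle, #ff8800→engrave S243 F3056: (113.834,48.000) → (104.868,69.646) → (83.222,78.612) → (61.576,69.646) → (52.610,48.000) → (61.576,26.354) → (83.222,17.388) → (104.868,26.354) → (113.834,48.000) (closed)

[3] `<path>` open polyline, #ff0000→score S359 F2087: (167.318,45.825) → (78.478,27.234) → (31.876,59.622) → (41.493,7.551)

G21
G90
G0 X27.806 Y77.754
M3 S243
G1 X52.783 Y77.422 F3056
G1 X133.364 Y49.036
G1 X101.394 Y72.649
M5
G0 X113.834 Y48.000
M3 S243
G1 X104.868 Y69.646 F3056
G1 X83.222 Y78.612
G1 X61.576 Y69.646
G1 X52.610 Y48.000
G1 X61.576 Y26.354
G1 X83.222 Y17.388
G1 X104.868 Y26.354
G1 X113.834 Y48.000
M5
G0 X167.318 Y45.825
M3 S359
G1 X78.478 Y27.234 F2087
G1 X31.876 Y59.622
G1 X41.493 Y7.551
M5
G0 X0.000 Y0.000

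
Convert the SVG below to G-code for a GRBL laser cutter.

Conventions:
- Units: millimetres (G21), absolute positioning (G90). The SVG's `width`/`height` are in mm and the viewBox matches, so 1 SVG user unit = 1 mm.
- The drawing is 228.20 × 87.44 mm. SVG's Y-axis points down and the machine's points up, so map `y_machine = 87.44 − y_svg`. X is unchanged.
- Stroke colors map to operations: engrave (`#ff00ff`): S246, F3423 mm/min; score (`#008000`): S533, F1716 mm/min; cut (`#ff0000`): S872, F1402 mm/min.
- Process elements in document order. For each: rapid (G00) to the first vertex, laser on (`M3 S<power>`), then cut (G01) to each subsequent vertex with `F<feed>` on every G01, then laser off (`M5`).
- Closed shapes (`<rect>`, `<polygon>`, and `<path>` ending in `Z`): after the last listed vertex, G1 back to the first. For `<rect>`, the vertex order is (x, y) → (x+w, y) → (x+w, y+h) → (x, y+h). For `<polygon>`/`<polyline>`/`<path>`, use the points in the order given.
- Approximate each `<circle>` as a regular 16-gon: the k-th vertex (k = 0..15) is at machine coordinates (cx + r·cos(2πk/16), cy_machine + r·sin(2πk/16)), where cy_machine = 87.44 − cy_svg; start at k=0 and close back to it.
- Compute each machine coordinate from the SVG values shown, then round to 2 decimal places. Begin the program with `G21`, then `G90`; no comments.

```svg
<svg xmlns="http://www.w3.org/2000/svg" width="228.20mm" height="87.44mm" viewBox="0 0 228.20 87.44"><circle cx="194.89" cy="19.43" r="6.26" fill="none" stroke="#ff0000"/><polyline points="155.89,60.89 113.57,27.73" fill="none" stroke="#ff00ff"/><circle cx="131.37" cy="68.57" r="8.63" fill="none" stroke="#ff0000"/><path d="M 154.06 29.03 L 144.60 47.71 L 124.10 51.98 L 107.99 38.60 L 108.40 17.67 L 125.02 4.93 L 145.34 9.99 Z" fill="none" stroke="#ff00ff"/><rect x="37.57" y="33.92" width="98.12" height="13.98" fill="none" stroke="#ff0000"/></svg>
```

G21
G90
G00 X201.15 Y68.01
M3 S872
G01 X200.67 Y70.41 F1402
G01 X199.32 Y72.44 F1402
G01 X197.29 Y73.79 F1402
G01 X194.89 Y74.27 F1402
G01 X192.49 Y73.79 F1402
G01 X190.46 Y72.44 F1402
G01 X189.11 Y70.41 F1402
G01 X188.63 Y68.01 F1402
G01 X189.11 Y65.61 F1402
G01 X190.46 Y63.58 F1402
G01 X192.49 Y62.23 F1402
G01 X194.89 Y61.75 F1402
G01 X197.29 Y62.23 F1402
G01 X199.32 Y63.58 F1402
G01 X200.67 Y65.61 F1402
G01 X201.15 Y68.01 F1402
M5
G00 X155.89 Y26.55
M3 S246
G01 X113.57 Y59.71 F3423
M5
G00 X140.00 Y18.87
M3 S872
G01 X139.34 Y22.17 F1402
G01 X137.47 Y24.97 F1402
G01 X134.67 Y26.84 F1402
G01 X131.37 Y27.50 F1402
G01 X128.07 Y26.84 F1402
G01 X125.27 Y24.97 F1402
G01 X123.40 Y22.17 F1402
G01 X122.74 Y18.87 F1402
G01 X123.40 Y15.57 F1402
G01 X125.27 Y12.77 F1402
G01 X128.07 Y10.90 F1402
G01 X131.37 Y10.24 F1402
G01 X134.67 Y10.90 F1402
G01 X137.47 Y12.77 F1402
G01 X139.34 Y15.57 F1402
G01 X140.00 Y18.87 F1402
M5
G00 X154.06 Y58.41
M3 S246
G01 X144.60 Y39.73 F3423
G01 X124.10 Y35.46 F3423
G01 X107.99 Y48.84 F3423
G01 X108.40 Y69.77 F3423
G01 X125.02 Y82.51 F3423
G01 X145.34 Y77.45 F3423
G01 X154.06 Y58.41 F3423
M5
G00 X37.57 Y53.52
M3 S872
G01 X135.69 Y53.52 F1402
G01 X135.69 Y39.54 F1402
G01 X37.57 Y39.54 F1402
G01 X37.57 Y53.52 F1402
M5

Since the viewBox matches the mm dimensions, user units are millimetres directly. The only transform is the Y-flip y_m = 87.44 − y_svg.

Shape 1 is a circle drawn with `<circle>`. Its stroke #ff0000 means cut at S872, F1402. After flipping Y the toolpath is (201.15,68.01) → (200.67,70.41) → (199.32,72.44) → (197.29,73.79) → (194.89,74.27) → (192.49,73.79) → (190.46,72.44) → (189.11,70.41) → (188.63,68.01) → (189.11,65.61) → (190.46,63.58) → (192.49,62.23) → (194.89,61.75) → (197.29,62.23) → (199.32,63.58) → (200.67,65.61) → (201.15,68.01), returning to the start.

Shape 2 is a line segment drawn with `<polyline>`. Its stroke #ff00ff means engrave at S246, F3423. After flipping Y the toolpath is (155.89,26.55) → (113.57,59.71).

Shape 3 is a circle drawn with `<circle>`. Its stroke #ff0000 means cut at S872, F1402. After flipping Y the toolpath is (140.00,18.87) → (139.34,22.17) → (137.47,24.97) → (134.67,26.84) → (131.37,27.50) → (128.07,26.84) → (125.27,24.97) → (123.40,22.17) → (122.74,18.87) → (123.40,15.57) → (125.27,12.77) → (128.07,10.90) → (131.37,10.24) → (134.67,10.90) → (137.47,12.77) → (139.34,15.57) → (140.00,18.87), returning to the start.

Shape 4 is a regular polygon drawn with `<path>`. Its stroke #ff00ff means engrave at S246, F3423. After flipping Y the toolpath is (154.06,58.41) → (144.60,39.73) → (124.10,35.46) → (107.99,48.84) → (108.40,69.77) → (125.02,82.51) → (145.34,77.45) → (154.06,58.41), returning to the start.

Shape 5 is a rectangle drawn with `<rect>`. Its stroke #ff0000 means cut at S872, F1402. After flipping Y the toolpath is (37.57,53.52) → (135.69,53.52) → (135.69,39.54) → (37.57,39.54) → (37.57,53.52), returning to the start.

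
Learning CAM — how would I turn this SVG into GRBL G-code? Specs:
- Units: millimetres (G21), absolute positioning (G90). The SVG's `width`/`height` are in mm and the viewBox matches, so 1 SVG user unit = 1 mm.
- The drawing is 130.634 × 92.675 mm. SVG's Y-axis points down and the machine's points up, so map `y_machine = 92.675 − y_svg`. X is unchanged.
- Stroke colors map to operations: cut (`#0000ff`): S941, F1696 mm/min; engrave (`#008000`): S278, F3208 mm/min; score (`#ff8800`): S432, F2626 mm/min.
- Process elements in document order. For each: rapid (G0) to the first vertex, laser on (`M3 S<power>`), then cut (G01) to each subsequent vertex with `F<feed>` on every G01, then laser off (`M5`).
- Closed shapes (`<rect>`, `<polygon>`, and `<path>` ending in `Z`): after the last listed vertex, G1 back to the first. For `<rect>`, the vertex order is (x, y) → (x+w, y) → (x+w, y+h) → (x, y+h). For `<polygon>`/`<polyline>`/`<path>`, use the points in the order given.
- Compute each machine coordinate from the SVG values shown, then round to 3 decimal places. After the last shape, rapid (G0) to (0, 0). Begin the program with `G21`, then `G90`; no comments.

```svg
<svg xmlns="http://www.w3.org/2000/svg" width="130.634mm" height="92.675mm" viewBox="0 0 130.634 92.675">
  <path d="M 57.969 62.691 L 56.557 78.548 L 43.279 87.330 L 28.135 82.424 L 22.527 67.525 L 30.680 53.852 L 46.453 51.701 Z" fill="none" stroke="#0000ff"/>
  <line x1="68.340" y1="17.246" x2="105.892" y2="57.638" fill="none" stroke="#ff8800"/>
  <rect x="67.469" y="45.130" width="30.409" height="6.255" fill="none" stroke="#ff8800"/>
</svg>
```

G21
G90
G0 X57.969 Y29.984
M3 S941
G01 X56.557 Y14.127 F1696
G01 X43.279 Y5.345 F1696
G01 X28.135 Y10.251 F1696
G01 X22.527 Y25.150 F1696
G01 X30.680 Y38.823 F1696
G01 X46.453 Y40.974 F1696
G01 X57.969 Y29.984 F1696
M5
G0 X68.340 Y75.429
M3 S432
G01 X105.892 Y35.037 F2626
M5
G0 X67.469 Y47.545
M3 S432
G01 X97.878 Y47.545 F2626
G01 X97.878 Y41.290 F2626
G01 X67.469 Y41.290 F2626
G01 X67.469 Y47.545 F2626
M5
G0 X0.000 Y0.000

1 u = 1 mm; y_m = 92.675 − y.

[1] `<path>` regular polygon, #0000ff→cut S941 F1696: (57.969,29.984) → (56.557,14.127) → (43.279,5.345) → (28.135,10.251) → (22.527,25.150) → (30.680,38.823) → (46.453,40.974) → (57.969,29.984) (closed)

[2] `<line>` line segment, #ff8800→score S432 F2626: (68.340,75.429) → (105.892,35.037)

[3] `<rect>` rectangle, #ff8800→score S432 F2626: (67.469,47.545) → (97.878,47.545) → (97.878,41.290) → (67.469,41.290) → (67.469,47.545) (closed)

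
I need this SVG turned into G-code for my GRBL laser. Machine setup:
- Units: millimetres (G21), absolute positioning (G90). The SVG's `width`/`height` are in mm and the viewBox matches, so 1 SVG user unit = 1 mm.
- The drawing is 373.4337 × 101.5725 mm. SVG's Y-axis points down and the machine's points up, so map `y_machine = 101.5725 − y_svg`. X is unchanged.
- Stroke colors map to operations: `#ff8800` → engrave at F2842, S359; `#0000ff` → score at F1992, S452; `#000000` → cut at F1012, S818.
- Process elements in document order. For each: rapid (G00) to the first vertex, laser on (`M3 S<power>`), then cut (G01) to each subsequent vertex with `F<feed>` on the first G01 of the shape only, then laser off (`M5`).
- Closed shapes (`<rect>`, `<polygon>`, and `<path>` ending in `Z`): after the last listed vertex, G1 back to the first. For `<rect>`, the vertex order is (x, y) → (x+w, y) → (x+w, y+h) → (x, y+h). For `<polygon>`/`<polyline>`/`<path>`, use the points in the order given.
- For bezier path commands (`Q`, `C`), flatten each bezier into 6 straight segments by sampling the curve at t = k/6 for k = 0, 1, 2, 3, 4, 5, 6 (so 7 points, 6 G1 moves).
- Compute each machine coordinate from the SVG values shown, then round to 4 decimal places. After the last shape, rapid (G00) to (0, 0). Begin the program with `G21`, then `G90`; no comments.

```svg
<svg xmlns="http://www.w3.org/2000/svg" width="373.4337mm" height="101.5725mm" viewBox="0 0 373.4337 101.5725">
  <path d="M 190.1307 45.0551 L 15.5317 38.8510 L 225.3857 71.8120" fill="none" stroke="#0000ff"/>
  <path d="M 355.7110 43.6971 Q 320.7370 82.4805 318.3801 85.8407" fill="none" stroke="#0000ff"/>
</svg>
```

G21
G90
G00 X190.1307 Y56.5174
M3 S452
G01 X15.5317 Y62.7215 F1992
G01 X225.3857 Y29.7605
M5
G00 X355.7110 Y57.8754
M3 S452
G01 X344.9590 Y45.9316 F1992
G01 X336.0191 Y35.9557
G01 X328.8913 Y27.9478
G01 X323.5755 Y21.9078
G01 X320.0718 Y17.8358
G01 X318.3801 Y15.7318
M5
G00 X0.0000 Y0.0000

1 u = 1 mm; y_m = 101.5725 − y.

[1] `<path>` open polyline, #0000ff→score S452 F1992: (190.1307,56.5174) → (15.5317,62.7215) → (225.3857,29.7605)

[2] `<path>` quadratic bezier, #0000ff→score S452 F1992: (355.7110,57.8754) → (344.9590,45.9316) → (336.0191,35.9557) → (328.8913,27.9478) → (323.5755,21.9078) → (320.0718,17.8358) → (318.3801,15.7318)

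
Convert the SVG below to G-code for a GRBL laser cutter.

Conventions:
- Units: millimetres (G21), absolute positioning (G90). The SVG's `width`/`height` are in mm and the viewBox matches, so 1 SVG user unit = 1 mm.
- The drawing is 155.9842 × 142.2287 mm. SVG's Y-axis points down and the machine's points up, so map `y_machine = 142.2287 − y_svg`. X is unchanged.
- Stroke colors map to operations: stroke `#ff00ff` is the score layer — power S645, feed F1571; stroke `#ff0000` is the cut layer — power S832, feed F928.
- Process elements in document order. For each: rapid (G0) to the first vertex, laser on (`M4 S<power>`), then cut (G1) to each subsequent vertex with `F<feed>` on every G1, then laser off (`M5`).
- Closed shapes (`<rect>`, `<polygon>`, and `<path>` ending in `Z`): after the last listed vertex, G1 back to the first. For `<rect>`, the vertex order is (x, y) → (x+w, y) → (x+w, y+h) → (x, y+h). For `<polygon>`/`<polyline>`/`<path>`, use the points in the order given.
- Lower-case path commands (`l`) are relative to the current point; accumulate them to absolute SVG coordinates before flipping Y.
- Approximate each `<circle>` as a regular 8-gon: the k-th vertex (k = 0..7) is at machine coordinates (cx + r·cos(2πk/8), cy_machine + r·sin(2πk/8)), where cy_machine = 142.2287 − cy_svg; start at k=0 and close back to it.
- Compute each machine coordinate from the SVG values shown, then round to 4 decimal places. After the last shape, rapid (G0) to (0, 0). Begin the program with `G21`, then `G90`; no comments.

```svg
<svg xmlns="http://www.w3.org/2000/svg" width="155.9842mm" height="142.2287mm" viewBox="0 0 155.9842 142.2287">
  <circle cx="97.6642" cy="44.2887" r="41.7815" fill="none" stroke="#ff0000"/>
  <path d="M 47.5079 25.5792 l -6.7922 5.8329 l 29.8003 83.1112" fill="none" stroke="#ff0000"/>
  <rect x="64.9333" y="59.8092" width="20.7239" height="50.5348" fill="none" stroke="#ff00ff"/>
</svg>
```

G21
G90
G0 X139.4457 Y97.9400
M4 S832
G1 X127.2082 Y127.4840 F928
G1 X97.6642 Y139.7215 F928
G1 X68.1202 Y127.4840 F928
G1 X55.8827 Y97.9400 F928
G1 X68.1202 Y68.3960 F928
G1 X97.6642 Y56.1585 F928
G1 X127.2082 Y68.3960 F928
G1 X139.4457 Y97.9400 F928
M5
G0 X47.5079 Y116.6495
M4 S832
G1 X40.7157 Y110.8166 F928
G1 X70.5160 Y27.7054 F928
M5
G0 X64.9333 Y82.4195
M4 S645
G1 X85.6572 Y82.4195 F1571
G1 X85.6572 Y31.8847 F1571
G1 X64.9333 Y31.8847 F1571
G1 X64.9333 Y82.4195 F1571
M5
G0 X0.0000 Y0.0000

Since the viewBox matches the mm dimensions, user units are millimetres directly. The only transform is the Y-flip y_m = 142.2287 − y_svg.

Shape 1 is a circle drawn with `<circle>`. Its stroke #ff0000 means cut at S832, F928. After flipping Y the toolpath is (139.4457,97.9400) → (127.2082,127.4840) → (97.6642,139.7215) → (68.1202,127.4840) → (55.8827,97.9400) → (68.1202,68.3960) → (97.6642,56.1585) → (127.2082,68.3960) → (139.4457,97.9400), returning to the start.

Shape 2 is a open polyline drawn with `<path>`. Its stroke #ff0000 means cut at S832, F928. After flipping Y the toolpath is (47.5079,116.6495) → (40.7157,110.8166) → (70.5160,27.7054).

Shape 3 is a rectangle drawn with `<rect>`. Its stroke #ff00ff means score at S645, F1571. After flipping Y the toolpath is (64.9333,82.4195) → (85.6572,82.4195) → (85.6572,31.8847) → (64.9333,31.8847) → (64.9333,82.4195), returning to the start.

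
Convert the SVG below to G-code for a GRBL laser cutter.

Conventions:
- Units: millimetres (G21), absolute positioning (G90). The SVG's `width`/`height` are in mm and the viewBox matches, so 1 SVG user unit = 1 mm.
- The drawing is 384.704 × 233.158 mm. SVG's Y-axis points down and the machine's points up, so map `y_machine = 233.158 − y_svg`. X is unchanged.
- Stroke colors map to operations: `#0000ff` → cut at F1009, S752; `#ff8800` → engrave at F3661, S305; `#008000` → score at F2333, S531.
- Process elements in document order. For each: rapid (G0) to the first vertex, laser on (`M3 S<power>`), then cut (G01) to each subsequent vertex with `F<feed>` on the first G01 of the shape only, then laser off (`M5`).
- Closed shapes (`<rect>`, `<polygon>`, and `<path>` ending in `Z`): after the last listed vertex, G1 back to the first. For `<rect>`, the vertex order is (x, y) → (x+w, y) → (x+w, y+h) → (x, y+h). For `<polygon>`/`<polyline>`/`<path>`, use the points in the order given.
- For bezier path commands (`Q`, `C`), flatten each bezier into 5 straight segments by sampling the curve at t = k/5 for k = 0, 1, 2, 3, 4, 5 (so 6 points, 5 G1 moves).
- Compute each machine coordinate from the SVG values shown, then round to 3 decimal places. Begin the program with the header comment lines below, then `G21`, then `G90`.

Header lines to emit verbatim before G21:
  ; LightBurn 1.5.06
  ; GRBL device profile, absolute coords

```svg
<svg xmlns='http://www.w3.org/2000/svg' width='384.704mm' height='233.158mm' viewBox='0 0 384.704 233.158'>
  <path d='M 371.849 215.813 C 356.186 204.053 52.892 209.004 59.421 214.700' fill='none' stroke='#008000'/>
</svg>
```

Since the viewBox matches the mm dimensions, user units are millimetres directly. The only transform is the Y-flip y_m = 233.158 − y_svg.

Shape 1 is a cubic bezier drawn with `<path>`. Its stroke #008000 means score at S531, F2333. After flipping Y the toolpath is (371.849,17.345) → (332.715,22.523) → (253.228,24.458) → (162.064,23.914) → (87.903,21.658) → (59.421,18.458).

; LightBurn 1.5.06
; GRBL device profile, absolute coords
G21
G90
G0 X371.849 Y17.345
M3 S531
G01 X332.715 Y22.523 F2333
G01 X253.228 Y24.458
G01 X162.064 Y23.914
G01 X87.903 Y21.658
G01 X59.421 Y18.458
M5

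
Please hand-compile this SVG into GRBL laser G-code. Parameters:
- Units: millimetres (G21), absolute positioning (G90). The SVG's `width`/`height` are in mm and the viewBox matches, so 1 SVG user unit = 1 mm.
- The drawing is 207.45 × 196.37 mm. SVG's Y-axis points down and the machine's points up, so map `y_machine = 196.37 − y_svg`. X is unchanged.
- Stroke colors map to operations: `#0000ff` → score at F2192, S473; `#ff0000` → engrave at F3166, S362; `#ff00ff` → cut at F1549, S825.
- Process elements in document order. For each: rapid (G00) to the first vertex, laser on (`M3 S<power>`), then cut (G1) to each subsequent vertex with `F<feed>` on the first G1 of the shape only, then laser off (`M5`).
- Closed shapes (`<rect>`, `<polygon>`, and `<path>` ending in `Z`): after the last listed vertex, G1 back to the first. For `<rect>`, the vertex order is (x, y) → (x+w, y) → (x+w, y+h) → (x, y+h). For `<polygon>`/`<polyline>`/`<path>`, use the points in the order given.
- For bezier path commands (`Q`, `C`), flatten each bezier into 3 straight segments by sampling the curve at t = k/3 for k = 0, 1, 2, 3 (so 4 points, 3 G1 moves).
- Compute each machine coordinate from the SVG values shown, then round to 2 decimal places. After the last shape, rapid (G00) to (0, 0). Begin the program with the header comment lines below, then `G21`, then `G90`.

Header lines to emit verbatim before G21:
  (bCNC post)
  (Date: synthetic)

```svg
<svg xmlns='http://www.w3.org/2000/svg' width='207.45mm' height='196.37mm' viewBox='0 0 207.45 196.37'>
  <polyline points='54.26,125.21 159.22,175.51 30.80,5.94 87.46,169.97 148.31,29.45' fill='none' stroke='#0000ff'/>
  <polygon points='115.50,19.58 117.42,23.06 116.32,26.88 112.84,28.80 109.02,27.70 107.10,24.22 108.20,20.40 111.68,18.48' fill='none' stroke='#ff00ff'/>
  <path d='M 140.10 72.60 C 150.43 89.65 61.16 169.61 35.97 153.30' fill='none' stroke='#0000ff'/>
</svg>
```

(bCNC post)
(Date: synthetic)
G21
G90
G00 X54.26 Y71.16
M3 S473
G1 X159.22 Y20.86 F2192
G1 X30.80 Y190.43
G1 X87.46 Y26.40
G1 X148.31 Y166.92
M5
G00 X115.50 Y176.79
M3 S825
G1 X117.42 Y173.31 F1549
G1 X116.32 Y169.49
G1 X112.84 Y167.57
G1 X109.02 Y168.67
G1 X107.10 Y172.15
G1 X108.20 Y175.97
G1 X111.68 Y177.89
G1 X115.50 Y176.79
M5
G00 X140.10 Y123.77
M3 S473
G1 X123.29 Y91.65 F2192
G1 X76.46 Y52.95
G1 X35.97 Y43.07
M5
G00 X0.00 Y0.00

Since the viewBox matches the mm dimensions, user units are millimetres directly. The only transform is the Y-flip y_m = 196.37 − y_svg.

Shape 1 is a open polyline drawn with `<polyline>`. Its stroke #0000ff means score at S473, F2192. After flipping Y the toolpath is (54.26,71.16) → (159.22,20.86) → (30.80,190.43) → (87.46,26.40) → (148.31,166.92).

Shape 2 is a regular polygon drawn with `<polygon>`. Its stroke #ff00ff means cut at S825, F1549. After flipping Y the toolpath is (115.50,176.79) → (117.42,173.31) → (116.32,169.49) → (112.84,167.57) → (109.02,168.67) → (107.10,172.15) → (108.20,175.97) → (111.68,177.89) → (115.50,176.79), returning to the start.

Shape 3 is a cubic bezier drawn with `<path>`. Its stroke #0000ff means score at S473, F2192. After flipping Y the toolpath is (140.10,123.77) → (123.29,91.65) → (76.46,52.95) → (35.97,43.07).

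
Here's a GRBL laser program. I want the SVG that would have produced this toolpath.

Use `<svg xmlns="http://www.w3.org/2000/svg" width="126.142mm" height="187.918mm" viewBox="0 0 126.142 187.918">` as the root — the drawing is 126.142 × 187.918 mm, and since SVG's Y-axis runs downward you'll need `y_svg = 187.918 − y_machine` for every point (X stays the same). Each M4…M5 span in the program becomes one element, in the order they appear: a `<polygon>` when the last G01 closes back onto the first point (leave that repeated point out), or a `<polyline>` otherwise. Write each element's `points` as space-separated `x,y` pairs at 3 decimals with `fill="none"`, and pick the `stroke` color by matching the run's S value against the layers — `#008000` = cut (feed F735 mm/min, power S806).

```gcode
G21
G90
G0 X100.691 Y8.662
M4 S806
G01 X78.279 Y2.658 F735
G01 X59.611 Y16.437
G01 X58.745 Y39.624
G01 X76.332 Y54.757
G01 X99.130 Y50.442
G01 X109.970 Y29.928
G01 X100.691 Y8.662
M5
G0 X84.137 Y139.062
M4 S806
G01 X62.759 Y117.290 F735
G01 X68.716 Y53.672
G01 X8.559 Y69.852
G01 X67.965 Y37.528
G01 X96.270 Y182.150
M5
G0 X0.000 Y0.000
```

<svg xmlns="http://www.w3.org/2000/svg" width="126.142mm" height="187.918mm" viewBox="0 0 126.142 187.918">
  <polygon points="100.691,179.256 78.279,185.260 59.611,171.481 58.745,148.294 76.332,133.161 99.130,137.476 109.970,157.990" fill="none" stroke="#008000"/>
  <polyline points="84.137,48.856 62.759,70.628 68.716,134.246 8.559,118.066 67.965,150.390 96.270,5.768" fill="none" stroke="#008000"/>
</svg>

Each laser-on run becomes one SVG element. Flip Y back into SVG space with y_svg = 187.918 − y_machine. Every run uses S806, so all elements get stroke `#008000` (cut).

Run 1: The run returns to its start, so emit a `<polygon>` with points (Y-flipped): 100.691,179.256 78.279,185.260 59.611,171.481 58.745,148.294 76.332,133.161 99.130,137.476 109.970,157.990.

Run 2: The run is open, so emit a `<polyline>` with points (Y-flipped): 84.137,48.856 62.759,70.628 68.716,134.246 8.559,118.066 67.965,150.390 96.270,5.768.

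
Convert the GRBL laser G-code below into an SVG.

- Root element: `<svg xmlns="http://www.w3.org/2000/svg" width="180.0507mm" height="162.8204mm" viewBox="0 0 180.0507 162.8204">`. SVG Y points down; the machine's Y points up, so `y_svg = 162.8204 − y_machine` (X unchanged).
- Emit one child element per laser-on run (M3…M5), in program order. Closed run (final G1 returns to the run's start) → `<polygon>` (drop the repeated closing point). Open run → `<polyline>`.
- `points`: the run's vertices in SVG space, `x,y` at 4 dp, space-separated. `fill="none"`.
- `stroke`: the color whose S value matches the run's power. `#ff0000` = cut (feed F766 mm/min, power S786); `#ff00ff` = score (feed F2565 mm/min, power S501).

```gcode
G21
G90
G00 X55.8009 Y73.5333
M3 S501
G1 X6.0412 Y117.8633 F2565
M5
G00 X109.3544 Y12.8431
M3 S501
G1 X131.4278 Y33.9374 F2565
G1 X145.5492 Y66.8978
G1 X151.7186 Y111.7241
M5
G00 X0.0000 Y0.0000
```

<svg xmlns="http://www.w3.org/2000/svg" width="180.0507mm" height="162.8204mm" viewBox="0 0 180.0507 162.8204">
  <polyline points="55.8009,89.2871 6.0412,44.9571" fill="none" stroke="#ff00ff"/>
  <polyline points="109.3544,149.9773 131.4278,128.8830 145.5492,95.9226 151.7186,51.0963" fill="none" stroke="#ff00ff"/>
</svg>

y_svg = 162.8204 − y_m. Every run uses S501, so all elements get stroke `#ff00ff` (score).

[1] open run; points: 55.8009,89.2871 6.0412,44.9571

[2] open run; points: 109.3544,149.9773 131.4278,128.8830 145.5492,95.9226 151.7186,51.0963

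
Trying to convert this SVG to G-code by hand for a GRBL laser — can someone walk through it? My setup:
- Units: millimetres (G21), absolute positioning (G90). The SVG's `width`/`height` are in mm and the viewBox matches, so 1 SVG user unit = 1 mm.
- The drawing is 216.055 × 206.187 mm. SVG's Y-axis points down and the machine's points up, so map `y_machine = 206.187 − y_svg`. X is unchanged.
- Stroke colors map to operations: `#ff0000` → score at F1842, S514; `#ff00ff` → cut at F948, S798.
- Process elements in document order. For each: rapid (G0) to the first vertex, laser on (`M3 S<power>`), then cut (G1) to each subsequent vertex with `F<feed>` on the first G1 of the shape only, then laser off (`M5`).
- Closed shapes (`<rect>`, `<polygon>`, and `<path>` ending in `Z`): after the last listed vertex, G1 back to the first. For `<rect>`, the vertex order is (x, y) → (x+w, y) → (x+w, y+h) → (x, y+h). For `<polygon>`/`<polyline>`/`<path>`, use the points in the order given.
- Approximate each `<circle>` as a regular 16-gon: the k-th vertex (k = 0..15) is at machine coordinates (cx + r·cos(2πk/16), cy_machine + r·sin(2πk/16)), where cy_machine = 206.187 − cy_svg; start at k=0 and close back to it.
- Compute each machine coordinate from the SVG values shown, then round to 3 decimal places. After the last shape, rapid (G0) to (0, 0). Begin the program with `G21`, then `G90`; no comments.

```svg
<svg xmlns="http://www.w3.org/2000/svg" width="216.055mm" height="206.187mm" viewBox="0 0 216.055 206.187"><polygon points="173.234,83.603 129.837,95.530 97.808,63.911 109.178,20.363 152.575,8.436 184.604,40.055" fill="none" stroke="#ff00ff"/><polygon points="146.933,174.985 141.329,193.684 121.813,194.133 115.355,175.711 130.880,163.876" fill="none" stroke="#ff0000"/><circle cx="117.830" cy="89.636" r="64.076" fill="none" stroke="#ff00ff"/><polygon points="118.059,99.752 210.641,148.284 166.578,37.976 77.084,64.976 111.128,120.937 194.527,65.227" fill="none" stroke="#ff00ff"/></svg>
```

viewBox `0 0 216.055 206.187` with mm width/height → 1 unit = 1 mm. Flip: y_m = 206.187 − y_svg.

**Shape 1** — `<polygon>` regular polygon, stroke `#ff00ff` → cut (S798, F948). Machine vertices: (173.234,122.584) → (129.837,110.657) → (97.808,142.276) → (109.178,185.824) → (152.575,197.751) → (184.604,166.132) → (173.234,122.584). Closed: final G1 returns to the first vertex.

**Shape 2** — `<polygon>` regular polygon, stroke `#ff0000` → score (S514, F1842). Machine vertices: (146.933,31.202) → (141.329,12.503) → (121.813,12.054) → (115.355,30.476) → (130.880,42.311) → (146.933,31.202). Closed: final G1 returns to the first vertex.

**Shape 3** — `<circle>` circle, stroke `#ff00ff` → cut (S798, F948). Machine vertices: (181.906,116.551) → (177.029,141.072) → (163.139,161.860) → (142.351,175.750) → (117.830,180.627) → (93.309,175.750) → (72.521,161.860) → (58.631,141.072) → (53.754,116.551) → (58.631,92.030) → (72.521,71.242) → (93.309,57.352) → (117.830,52.475) → (142.351,57.352) → (163.139,71.242) → (177.029,92.030) → (181.906,116.551). Closed: final G1 returns to the first vertex.

**Shape 4** — `<polygon>` closed polygon, stroke `#ff00ff` → cut (S798, F948). Machine vertices: (118.059,106.435) → (210.641,57.903) → (166.578,168.211) → (77.084,141.211) → (111.128,85.250) → (194.527,140.960) → (118.059,106.435). Closed: final G1 returns to the first vertex.

G21
G90
G0 X173.234 Y122.584
M3 S798
G1 X129.837 Y110.657 F948
G1 X97.808 Y142.276
G1 X109.178 Y185.824
G1 X152.575 Y197.751
G1 X184.604 Y166.132
G1 X173.234 Y122.584
M5
G0 X146.933 Y31.202
M3 S514
G1 X141.329 Y12.503 F1842
G1 X121.813 Y12.054
G1 X115.355 Y30.476
G1 X130.880 Y42.311
G1 X146.933 Y31.202
M5
G0 X181.906 Y116.551
M3 S798
G1 X177.029 Y141.072 F948
G1 X163.139 Y161.860
G1 X142.351 Y175.750
G1 X117.830 Y180.627
G1 X93.309 Y175.750
G1 X72.521 Y161.860
G1 X58.631 Y141.072
G1 X53.754 Y116.551
G1 X58.631 Y92.030
G1 X72.521 Y71.242
G1 X93.309 Y57.352
G1 X117.830 Y52.475
G1 X142.351 Y57.352
G1 X163.139 Y71.242
G1 X177.029 Y92.030
G1 X181.906 Y116.551
M5
G0 X118.059 Y106.435
M3 S798
G1 X210.641 Y57.903 F948
G1 X166.578 Y168.211
G1 X77.084 Y141.211
G1 X111.128 Y85.250
G1 X194.527 Y140.960
G1 X118.059 Y106.435
M5
G0 X0.000 Y0.000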